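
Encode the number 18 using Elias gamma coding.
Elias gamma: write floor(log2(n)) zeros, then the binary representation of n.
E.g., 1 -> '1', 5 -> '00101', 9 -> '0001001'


num_bits = floor(log2(18)) + 1 = 5
leading_zeros = num_bits - 1 = 4
binary(18) = 10010

Elias gamma(18) = '0000' + '10010' = 000010010 (9 bits)


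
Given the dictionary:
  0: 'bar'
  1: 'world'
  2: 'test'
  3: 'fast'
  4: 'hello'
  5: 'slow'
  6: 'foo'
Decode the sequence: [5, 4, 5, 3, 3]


Look up each index in the dictionary:
  5 -> 'slow'
  4 -> 'hello'
  5 -> 'slow'
  3 -> 'fast'
  3 -> 'fast'

Decoded: "slow hello slow fast fast"


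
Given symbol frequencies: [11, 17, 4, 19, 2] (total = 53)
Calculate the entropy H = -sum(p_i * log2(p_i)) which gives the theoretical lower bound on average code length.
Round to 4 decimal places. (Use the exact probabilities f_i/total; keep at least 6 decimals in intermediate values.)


Per-symbol terms -p_i * log2(p_i) with p_i = f_i/53:
  p = 11/53 = 0.207547: log2(p) = -2.268489, -p*log2(p) = 0.470818
  p = 17/53 = 0.320755: log2(p) = -1.640458, -p*log2(p) = 0.526185
  p = 4/53 = 0.075472: log2(p) = -3.727920, -p*log2(p) = 0.281352
  p = 19/53 = 0.358491: log2(p) = -1.479993, -p*log2(p) = 0.530564
  p = 2/53 = 0.037736: log2(p) = -4.727920, -p*log2(p) = 0.178412
H = 0.470818 + 0.526185 + 0.281352 + 0.530564 + 0.178412 = 1.987331

H = 1.9873 bits/symbol


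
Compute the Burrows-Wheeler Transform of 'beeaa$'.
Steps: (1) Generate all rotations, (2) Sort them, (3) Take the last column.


Rotations (sorted):
  0: $beeaa -> last char: a
  1: a$beea -> last char: a
  2: aa$bee -> last char: e
  3: beeaa$ -> last char: $
  4: eaa$be -> last char: e
  5: eeaa$b -> last char: b


BWT = aae$eb


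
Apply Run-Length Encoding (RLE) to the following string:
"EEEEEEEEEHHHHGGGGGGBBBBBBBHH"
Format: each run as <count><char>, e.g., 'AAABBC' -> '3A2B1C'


Scanning runs left to right:
  i=0: run of 'E' x 9 -> '9E'
  i=9: run of 'H' x 4 -> '4H'
  i=13: run of 'G' x 6 -> '6G'
  i=19: run of 'B' x 7 -> '7B'
  i=26: run of 'H' x 2 -> '2H'

RLE = 9E4H6G7B2H


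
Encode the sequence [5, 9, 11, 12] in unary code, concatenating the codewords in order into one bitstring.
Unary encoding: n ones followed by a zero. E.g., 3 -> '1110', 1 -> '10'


Encode each number as n ones followed by a terminating 0:
  5 -> 111110 (6 bits)
  9 -> 1111111110 (10 bits)
  11 -> 111111111110 (12 bits)
  12 -> 1111111111110 (13 bits)
Total length = 6 + 10 + 12 + 13 = 41 bits.

Unary([5, 9, 11, 12]) = 11111011111111101111111111101111111111110 (41 bits)


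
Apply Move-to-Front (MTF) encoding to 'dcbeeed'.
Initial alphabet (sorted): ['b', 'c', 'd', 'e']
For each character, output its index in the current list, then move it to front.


MTF encoding:
'd': index 2 in ['b', 'c', 'd', 'e'] -> ['d', 'b', 'c', 'e']
'c': index 2 in ['d', 'b', 'c', 'e'] -> ['c', 'd', 'b', 'e']
'b': index 2 in ['c', 'd', 'b', 'e'] -> ['b', 'c', 'd', 'e']
'e': index 3 in ['b', 'c', 'd', 'e'] -> ['e', 'b', 'c', 'd']
'e': index 0 in ['e', 'b', 'c', 'd'] -> ['e', 'b', 'c', 'd']
'e': index 0 in ['e', 'b', 'c', 'd'] -> ['e', 'b', 'c', 'd']
'd': index 3 in ['e', 'b', 'c', 'd'] -> ['d', 'e', 'b', 'c']


Output: [2, 2, 2, 3, 0, 0, 3]


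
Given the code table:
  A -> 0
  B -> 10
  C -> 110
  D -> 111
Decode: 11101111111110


Decoding:
111 -> D
0 -> A
111 -> D
111 -> D
111 -> D
0 -> A


Result: DADDDA


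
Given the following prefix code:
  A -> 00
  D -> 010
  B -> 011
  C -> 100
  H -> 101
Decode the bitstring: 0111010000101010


Decoding step by step:
Bits 011 -> B
Bits 101 -> H
Bits 00 -> A
Bits 00 -> A
Bits 101 -> H
Bits 010 -> D


Decoded message: BHAAHD


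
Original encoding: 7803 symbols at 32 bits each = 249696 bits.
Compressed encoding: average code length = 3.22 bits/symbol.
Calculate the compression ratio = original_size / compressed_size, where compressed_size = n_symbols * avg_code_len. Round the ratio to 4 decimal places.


original_size = n_symbols * orig_bits = 7803 * 32 = 249696 bits
compressed_size = n_symbols * avg_code_len = 7803 * 3.22 = 25125.66 bits
ratio = original_size / compressed_size = 249696 / 25125.66 = 9.9379

Compression ratio = 9.9379


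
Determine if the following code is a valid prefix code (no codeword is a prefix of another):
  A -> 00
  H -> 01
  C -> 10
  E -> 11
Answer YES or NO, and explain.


Checking each pair (does one codeword prefix another?):
  A='00' vs H='01': no prefix
  A='00' vs C='10': no prefix
  A='00' vs E='11': no prefix
  H='01' vs A='00': no prefix
  H='01' vs C='10': no prefix
  H='01' vs E='11': no prefix
  C='10' vs A='00': no prefix
  C='10' vs H='01': no prefix
  C='10' vs E='11': no prefix
  E='11' vs A='00': no prefix
  E='11' vs H='01': no prefix
  E='11' vs C='10': no prefix
No violation found over all pairs.

YES -- this is a valid prefix code. No codeword is a prefix of any other codeword.


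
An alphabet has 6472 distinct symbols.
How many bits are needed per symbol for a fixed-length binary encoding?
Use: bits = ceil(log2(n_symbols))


log2(6472) = 12.66
Bracket: 2^12 = 4096 < 6472 <= 2^13 = 8192
So ceil(log2(6472)) = 13

bits = ceil(log2(6472)) = ceil(12.66) = 13 bits


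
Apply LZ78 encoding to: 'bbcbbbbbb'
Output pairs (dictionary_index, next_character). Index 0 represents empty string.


LZ78 encoding steps:
Dictionary: {0: ''}
Step 1: w='' (idx 0), next='b' -> output (0, 'b'), add 'b' as idx 1
Step 2: w='b' (idx 1), next='c' -> output (1, 'c'), add 'bc' as idx 2
Step 3: w='b' (idx 1), next='b' -> output (1, 'b'), add 'bb' as idx 3
Step 4: w='bb' (idx 3), next='b' -> output (3, 'b'), add 'bbb' as idx 4
Step 5: w='b' (idx 1), end of input -> output (1, '')


Encoded: [(0, 'b'), (1, 'c'), (1, 'b'), (3, 'b'), (1, '')]


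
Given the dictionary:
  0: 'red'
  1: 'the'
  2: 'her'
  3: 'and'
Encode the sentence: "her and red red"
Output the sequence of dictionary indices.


Look up each word in the dictionary:
  'her' -> 2
  'and' -> 3
  'red' -> 0
  'red' -> 0

Encoded: [2, 3, 0, 0]


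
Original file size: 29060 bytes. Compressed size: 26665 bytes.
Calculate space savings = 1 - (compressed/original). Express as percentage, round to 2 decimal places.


ratio = compressed/original = 26665/29060 = 0.917584
savings = 1 - ratio = 1 - 0.917584 = 0.082416
as a percentage: 0.082416 * 100 = 8.24%

Space savings = 1 - 26665/29060 = 8.24%


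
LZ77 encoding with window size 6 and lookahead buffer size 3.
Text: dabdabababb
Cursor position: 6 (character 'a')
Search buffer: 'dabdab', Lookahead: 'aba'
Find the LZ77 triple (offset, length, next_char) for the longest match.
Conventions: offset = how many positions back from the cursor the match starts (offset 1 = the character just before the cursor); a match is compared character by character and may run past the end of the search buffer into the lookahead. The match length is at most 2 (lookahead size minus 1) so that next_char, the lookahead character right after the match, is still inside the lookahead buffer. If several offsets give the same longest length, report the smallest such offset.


Try each offset into the search buffer:
  offset=1 (pos 5, char 'b'): match length 0
  offset=2 (pos 4, char 'a'): match length 2
  offset=3 (pos 3, char 'd'): match length 0
  offset=4 (pos 2, char 'b'): match length 0
  offset=5 (pos 1, char 'a'): match length 2
  offset=6 (pos 0, char 'd'): match length 0
Longest match has length 2, found at offsets 2, 5; take the smallest, offset 2.
next_char = character at position 6 + 2 = 8 -> 'a'

Best match: offset=2, length=2 (matching 'ab' starting at position 4)
LZ77 triple: (2, 2, 'a')


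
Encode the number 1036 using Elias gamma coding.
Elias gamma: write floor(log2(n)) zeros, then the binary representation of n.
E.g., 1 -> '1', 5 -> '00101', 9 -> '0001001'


num_bits = floor(log2(1036)) + 1 = 11
leading_zeros = num_bits - 1 = 10
binary(1036) = 10000001100

Elias gamma(1036) = '0000000000' + '10000001100' = 000000000010000001100 (21 bits)


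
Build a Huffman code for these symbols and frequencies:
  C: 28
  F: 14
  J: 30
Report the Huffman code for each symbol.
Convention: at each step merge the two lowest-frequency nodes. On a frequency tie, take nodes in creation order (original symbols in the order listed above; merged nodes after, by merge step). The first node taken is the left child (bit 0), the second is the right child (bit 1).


Huffman tree construction:
Step 1: Merge F(14) + C(28) = 42
Step 2: Merge J(30) + (F+C)(42) = 72
Read each symbol's code off the tree from the root (left child = 0, right child = 1).

Codes:
  C: 11 (length 2)
  F: 10 (length 2)
  J: 0 (length 1)
Average code length: 114/72 = 1.5833 bits/symbol


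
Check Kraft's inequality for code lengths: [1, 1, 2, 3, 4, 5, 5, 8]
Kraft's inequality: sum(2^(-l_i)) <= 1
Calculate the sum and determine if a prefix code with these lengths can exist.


Sum = 2^(-1) + 2^(-1) + 2^(-2) + 2^(-3) + 2^(-4) + 2^(-5) + 2^(-5) + 2^(-8)
    = 0.5 + 0.5 + 0.25 + 0.125 + 0.0625 + 0.03125 + 0.03125 + 0.00390625
    = 385/256 = 1.50390625
Since 1.50390625 > 1, Kraft's inequality is NOT satisfied.
A prefix code with these lengths CANNOT exist.

Kraft sum = 1.50390625. Not satisfied.


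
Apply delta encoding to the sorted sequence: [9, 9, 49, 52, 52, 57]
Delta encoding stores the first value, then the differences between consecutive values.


First value: 9
Deltas:
  9 - 9 = 0
  49 - 9 = 40
  52 - 49 = 3
  52 - 52 = 0
  57 - 52 = 5


Delta encoded: [9, 0, 40, 3, 0, 5]


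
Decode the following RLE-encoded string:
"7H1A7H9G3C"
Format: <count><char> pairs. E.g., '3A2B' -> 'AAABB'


Expanding each <count><char> pair:
  7H -> 'HHHHHHH'
  1A -> 'A'
  7H -> 'HHHHHHH'
  9G -> 'GGGGGGGGG'
  3C -> 'CCC'

Decoded = HHHHHHHAHHHHHHHGGGGGGGGGCCC


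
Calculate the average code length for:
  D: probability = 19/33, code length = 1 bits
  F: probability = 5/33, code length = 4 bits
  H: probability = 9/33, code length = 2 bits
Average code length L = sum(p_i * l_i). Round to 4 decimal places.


Weighted contributions p_i * l_i:
  D: (19/33) * 1 = 19/33
  F: (5/33) * 4 = 20/33
  H: (9/33) * 2 = 18/33
Sum = (19 + 20 + 18)/33 = 57/33

L = 57/33 = 1.7273 bits/symbol


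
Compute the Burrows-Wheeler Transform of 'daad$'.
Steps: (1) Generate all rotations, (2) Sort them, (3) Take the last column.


Rotations (sorted):
  0: $daad -> last char: d
  1: aad$d -> last char: d
  2: ad$da -> last char: a
  3: d$daa -> last char: a
  4: daad$ -> last char: $


BWT = ddaa$


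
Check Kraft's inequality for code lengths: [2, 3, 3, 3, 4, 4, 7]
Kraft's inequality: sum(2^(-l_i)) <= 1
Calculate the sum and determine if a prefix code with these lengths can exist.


Sum = 2^(-2) + 2^(-3) + 2^(-3) + 2^(-3) + 2^(-4) + 2^(-4) + 2^(-7)
    = 0.25 + 0.125 + 0.125 + 0.125 + 0.0625 + 0.0625 + 0.0078125
    = 97/128 = 0.7578125
Since 0.7578125 <= 1, Kraft's inequality IS satisfied.
A prefix code with these lengths CAN exist.

Kraft sum = 0.7578125. Satisfied.


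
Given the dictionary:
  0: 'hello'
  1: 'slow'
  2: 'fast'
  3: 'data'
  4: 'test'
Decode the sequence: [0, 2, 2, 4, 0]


Look up each index in the dictionary:
  0 -> 'hello'
  2 -> 'fast'
  2 -> 'fast'
  4 -> 'test'
  0 -> 'hello'

Decoded: "hello fast fast test hello"


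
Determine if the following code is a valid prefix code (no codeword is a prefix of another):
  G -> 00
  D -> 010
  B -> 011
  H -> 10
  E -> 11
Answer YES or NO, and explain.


Checking each pair (does one codeword prefix another?):
  G='00' vs D='010': no prefix
  G='00' vs B='011': no prefix
  G='00' vs H='10': no prefix
  G='00' vs E='11': no prefix
  D='010' vs G='00': no prefix
  D='010' vs B='011': no prefix
  D='010' vs H='10': no prefix
  D='010' vs E='11': no prefix
  B='011' vs G='00': no prefix
  B='011' vs D='010': no prefix
  B='011' vs H='10': no prefix
  B='011' vs E='11': no prefix
  H='10' vs G='00': no prefix
  H='10' vs D='010': no prefix
  H='10' vs B='011': no prefix
  H='10' vs E='11': no prefix
  E='11' vs G='00': no prefix
  E='11' vs D='010': no prefix
  E='11' vs B='011': no prefix
  E='11' vs H='10': no prefix
No violation found over all pairs.

YES -- this is a valid prefix code. No codeword is a prefix of any other codeword.


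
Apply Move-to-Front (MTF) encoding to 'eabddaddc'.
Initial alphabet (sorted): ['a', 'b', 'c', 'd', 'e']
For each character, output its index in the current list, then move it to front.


MTF encoding:
'e': index 4 in ['a', 'b', 'c', 'd', 'e'] -> ['e', 'a', 'b', 'c', 'd']
'a': index 1 in ['e', 'a', 'b', 'c', 'd'] -> ['a', 'e', 'b', 'c', 'd']
'b': index 2 in ['a', 'e', 'b', 'c', 'd'] -> ['b', 'a', 'e', 'c', 'd']
'd': index 4 in ['b', 'a', 'e', 'c', 'd'] -> ['d', 'b', 'a', 'e', 'c']
'd': index 0 in ['d', 'b', 'a', 'e', 'c'] -> ['d', 'b', 'a', 'e', 'c']
'a': index 2 in ['d', 'b', 'a', 'e', 'c'] -> ['a', 'd', 'b', 'e', 'c']
'd': index 1 in ['a', 'd', 'b', 'e', 'c'] -> ['d', 'a', 'b', 'e', 'c']
'd': index 0 in ['d', 'a', 'b', 'e', 'c'] -> ['d', 'a', 'b', 'e', 'c']
'c': index 4 in ['d', 'a', 'b', 'e', 'c'] -> ['c', 'd', 'a', 'b', 'e']


Output: [4, 1, 2, 4, 0, 2, 1, 0, 4]


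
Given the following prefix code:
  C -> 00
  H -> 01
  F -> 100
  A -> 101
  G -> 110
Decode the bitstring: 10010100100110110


Decoding step by step:
Bits 100 -> F
Bits 101 -> A
Bits 00 -> C
Bits 100 -> F
Bits 110 -> G
Bits 110 -> G


Decoded message: FACFGG


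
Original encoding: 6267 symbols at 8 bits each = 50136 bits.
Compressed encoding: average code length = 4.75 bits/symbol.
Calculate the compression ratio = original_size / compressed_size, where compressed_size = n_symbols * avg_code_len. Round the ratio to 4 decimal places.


original_size = n_symbols * orig_bits = 6267 * 8 = 50136 bits
compressed_size = n_symbols * avg_code_len = 6267 * 4.75 = 29768.25 bits
ratio = original_size / compressed_size = 50136 / 29768.25 = 1.6842

Compression ratio = 1.6842


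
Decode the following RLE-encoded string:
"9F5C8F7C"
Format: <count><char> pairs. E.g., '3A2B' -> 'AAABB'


Expanding each <count><char> pair:
  9F -> 'FFFFFFFFF'
  5C -> 'CCCCC'
  8F -> 'FFFFFFFF'
  7C -> 'CCCCCCC'

Decoded = FFFFFFFFFCCCCCFFFFFFFFCCCCCCC


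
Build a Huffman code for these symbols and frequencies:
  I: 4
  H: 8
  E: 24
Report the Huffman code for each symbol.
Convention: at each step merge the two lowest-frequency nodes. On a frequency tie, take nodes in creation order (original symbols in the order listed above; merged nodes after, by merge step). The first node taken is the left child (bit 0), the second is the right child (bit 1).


Huffman tree construction:
Step 1: Merge I(4) + H(8) = 12
Step 2: Merge (I+H)(12) + E(24) = 36
Read each symbol's code off the tree from the root (left child = 0, right child = 1).

Codes:
  I: 00 (length 2)
  H: 01 (length 2)
  E: 1 (length 1)
Average code length: 48/36 = 1.3333 bits/symbol


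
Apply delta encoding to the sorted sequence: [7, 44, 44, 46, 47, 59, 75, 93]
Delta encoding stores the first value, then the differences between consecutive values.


First value: 7
Deltas:
  44 - 7 = 37
  44 - 44 = 0
  46 - 44 = 2
  47 - 46 = 1
  59 - 47 = 12
  75 - 59 = 16
  93 - 75 = 18


Delta encoded: [7, 37, 0, 2, 1, 12, 16, 18]


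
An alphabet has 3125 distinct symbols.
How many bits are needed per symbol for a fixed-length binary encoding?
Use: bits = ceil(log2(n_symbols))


log2(3125) = 11.6096
Bracket: 2^11 = 2048 < 3125 <= 2^12 = 4096
So ceil(log2(3125)) = 12

bits = ceil(log2(3125)) = ceil(11.6096) = 12 bits


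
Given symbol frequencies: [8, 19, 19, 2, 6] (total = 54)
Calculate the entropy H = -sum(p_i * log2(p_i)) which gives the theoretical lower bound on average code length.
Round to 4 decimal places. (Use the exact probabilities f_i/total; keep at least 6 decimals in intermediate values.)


Per-symbol terms -p_i * log2(p_i) with p_i = f_i/54:
  p = 8/54 = 0.148148: log2(p) = -2.754888, -p*log2(p) = 0.408131
  p = 19/54 = 0.351852: log2(p) = -1.506960, -p*log2(p) = 0.530227
  p = 19/54 = 0.351852: log2(p) = -1.506960, -p*log2(p) = 0.530227
  p = 2/54 = 0.037037: log2(p) = -4.754888, -p*log2(p) = 0.176107
  p = 6/54 = 0.111111: log2(p) = -3.169925, -p*log2(p) = 0.352214
H = 0.408131 + 0.530227 + 0.530227 + 0.176107 + 0.352214 = 1.996906

H = 1.9969 bits/symbol


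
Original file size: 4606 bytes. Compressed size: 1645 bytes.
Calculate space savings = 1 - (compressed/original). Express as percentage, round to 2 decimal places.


ratio = compressed/original = 1645/4606 = 0.357143
savings = 1 - ratio = 1 - 0.357143 = 0.642857
as a percentage: 0.642857 * 100 = 64.29%

Space savings = 1 - 1645/4606 = 64.29%


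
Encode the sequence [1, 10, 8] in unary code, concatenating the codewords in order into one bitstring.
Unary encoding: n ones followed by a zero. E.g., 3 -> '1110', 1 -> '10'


Encode each number as n ones followed by a terminating 0:
  1 -> 10 (2 bits)
  10 -> 11111111110 (11 bits)
  8 -> 111111110 (9 bits)
Total length = 2 + 11 + 9 = 22 bits.

Unary([1, 10, 8]) = 1011111111110111111110 (22 bits)


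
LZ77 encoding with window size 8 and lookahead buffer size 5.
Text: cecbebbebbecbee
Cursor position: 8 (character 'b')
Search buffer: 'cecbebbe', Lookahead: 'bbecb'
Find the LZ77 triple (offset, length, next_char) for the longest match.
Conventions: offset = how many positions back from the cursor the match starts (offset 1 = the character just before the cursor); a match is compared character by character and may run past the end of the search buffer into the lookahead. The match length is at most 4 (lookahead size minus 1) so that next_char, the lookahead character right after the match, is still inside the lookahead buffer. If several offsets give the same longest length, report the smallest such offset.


Try each offset into the search buffer:
  offset=1 (pos 7, char 'e'): match length 0
  offset=2 (pos 6, char 'b'): match length 1
  offset=3 (pos 5, char 'b'): match length 3
  offset=4 (pos 4, char 'e'): match length 0
  offset=5 (pos 3, char 'b'): match length 1
  offset=6 (pos 2, char 'c'): match length 0
  offset=7 (pos 1, char 'e'): match length 0
  offset=8 (pos 0, char 'c'): match length 0
Longest match has length 3 at offset 3.
next_char = character at position 8 + 3 = 11 -> 'c'

Best match: offset=3, length=3 (matching 'bbe' starting at position 5)
LZ77 triple: (3, 3, 'c')


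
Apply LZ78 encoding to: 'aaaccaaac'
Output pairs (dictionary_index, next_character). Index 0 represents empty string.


LZ78 encoding steps:
Dictionary: {0: ''}
Step 1: w='' (idx 0), next='a' -> output (0, 'a'), add 'a' as idx 1
Step 2: w='a' (idx 1), next='a' -> output (1, 'a'), add 'aa' as idx 2
Step 3: w='' (idx 0), next='c' -> output (0, 'c'), add 'c' as idx 3
Step 4: w='c' (idx 3), next='a' -> output (3, 'a'), add 'ca' as idx 4
Step 5: w='aa' (idx 2), next='c' -> output (2, 'c'), add 'aac' as idx 5


Encoded: [(0, 'a'), (1, 'a'), (0, 'c'), (3, 'a'), (2, 'c')]


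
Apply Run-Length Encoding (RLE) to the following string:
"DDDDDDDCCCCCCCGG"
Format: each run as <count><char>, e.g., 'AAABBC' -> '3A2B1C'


Scanning runs left to right:
  i=0: run of 'D' x 7 -> '7D'
  i=7: run of 'C' x 7 -> '7C'
  i=14: run of 'G' x 2 -> '2G'

RLE = 7D7C2G


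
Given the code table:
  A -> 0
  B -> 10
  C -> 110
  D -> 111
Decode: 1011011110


Decoding:
10 -> B
110 -> C
111 -> D
10 -> B


Result: BCDB


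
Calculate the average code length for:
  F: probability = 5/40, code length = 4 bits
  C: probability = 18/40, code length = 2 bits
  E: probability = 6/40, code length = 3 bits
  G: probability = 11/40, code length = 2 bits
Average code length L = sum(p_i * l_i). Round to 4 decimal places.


Weighted contributions p_i * l_i:
  F: (5/40) * 4 = 20/40
  C: (18/40) * 2 = 36/40
  E: (6/40) * 3 = 18/40
  G: (11/40) * 2 = 22/40
Sum = (20 + 36 + 18 + 22)/40 = 96/40

L = 96/40 = 2.4000 bits/symbol


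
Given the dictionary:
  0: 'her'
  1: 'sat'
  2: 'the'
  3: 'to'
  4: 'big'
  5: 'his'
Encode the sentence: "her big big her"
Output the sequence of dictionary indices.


Look up each word in the dictionary:
  'her' -> 0
  'big' -> 4
  'big' -> 4
  'her' -> 0

Encoded: [0, 4, 4, 0]


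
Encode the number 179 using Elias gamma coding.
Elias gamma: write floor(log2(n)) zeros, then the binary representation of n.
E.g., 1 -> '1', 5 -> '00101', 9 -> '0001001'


num_bits = floor(log2(179)) + 1 = 8
leading_zeros = num_bits - 1 = 7
binary(179) = 10110011

Elias gamma(179) = '0000000' + '10110011' = 000000010110011 (15 bits)


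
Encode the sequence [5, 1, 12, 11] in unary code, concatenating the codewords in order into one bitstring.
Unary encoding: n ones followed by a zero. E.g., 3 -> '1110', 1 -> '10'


Encode each number as n ones followed by a terminating 0:
  5 -> 111110 (6 bits)
  1 -> 10 (2 bits)
  12 -> 1111111111110 (13 bits)
  11 -> 111111111110 (12 bits)
Total length = 6 + 2 + 13 + 12 = 33 bits.

Unary([5, 1, 12, 11]) = 111110101111111111110111111111110 (33 bits)


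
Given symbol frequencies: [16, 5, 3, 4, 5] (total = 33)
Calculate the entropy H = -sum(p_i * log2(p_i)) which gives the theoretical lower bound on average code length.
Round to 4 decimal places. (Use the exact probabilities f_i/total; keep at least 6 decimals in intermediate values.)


Per-symbol terms -p_i * log2(p_i) with p_i = f_i/33:
  p = 16/33 = 0.484848: log2(p) = -1.044394, -p*log2(p) = 0.506373
  p = 5/33 = 0.151515: log2(p) = -2.722466, -p*log2(p) = 0.412495
  p = 3/33 = 0.090909: log2(p) = -3.459432, -p*log2(p) = 0.314494
  p = 4/33 = 0.121212: log2(p) = -3.044394, -p*log2(p) = 0.369017
  p = 5/33 = 0.151515: log2(p) = -2.722466, -p*log2(p) = 0.412495
H = 0.506373 + 0.412495 + 0.314494 + 0.369017 + 0.412495 = 2.014874

H = 2.0149 bits/symbol


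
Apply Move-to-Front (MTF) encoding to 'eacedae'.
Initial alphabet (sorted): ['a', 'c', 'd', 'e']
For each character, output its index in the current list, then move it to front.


MTF encoding:
'e': index 3 in ['a', 'c', 'd', 'e'] -> ['e', 'a', 'c', 'd']
'a': index 1 in ['e', 'a', 'c', 'd'] -> ['a', 'e', 'c', 'd']
'c': index 2 in ['a', 'e', 'c', 'd'] -> ['c', 'a', 'e', 'd']
'e': index 2 in ['c', 'a', 'e', 'd'] -> ['e', 'c', 'a', 'd']
'd': index 3 in ['e', 'c', 'a', 'd'] -> ['d', 'e', 'c', 'a']
'a': index 3 in ['d', 'e', 'c', 'a'] -> ['a', 'd', 'e', 'c']
'e': index 2 in ['a', 'd', 'e', 'c'] -> ['e', 'a', 'd', 'c']


Output: [3, 1, 2, 2, 3, 3, 2]


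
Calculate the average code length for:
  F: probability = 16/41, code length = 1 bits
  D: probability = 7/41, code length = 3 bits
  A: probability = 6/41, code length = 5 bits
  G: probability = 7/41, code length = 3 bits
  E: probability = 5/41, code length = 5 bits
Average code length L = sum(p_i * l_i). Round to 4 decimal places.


Weighted contributions p_i * l_i:
  F: (16/41) * 1 = 16/41
  D: (7/41) * 3 = 21/41
  A: (6/41) * 5 = 30/41
  G: (7/41) * 3 = 21/41
  E: (5/41) * 5 = 25/41
Sum = (16 + 21 + 30 + 21 + 25)/41 = 113/41

L = 113/41 = 2.7561 bits/symbol


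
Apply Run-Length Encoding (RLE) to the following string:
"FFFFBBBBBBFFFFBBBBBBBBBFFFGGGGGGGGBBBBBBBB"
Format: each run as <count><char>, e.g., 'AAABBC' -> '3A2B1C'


Scanning runs left to right:
  i=0: run of 'F' x 4 -> '4F'
  i=4: run of 'B' x 6 -> '6B'
  i=10: run of 'F' x 4 -> '4F'
  i=14: run of 'B' x 9 -> '9B'
  i=23: run of 'F' x 3 -> '3F'
  i=26: run of 'G' x 8 -> '8G'
  i=34: run of 'B' x 8 -> '8B'

RLE = 4F6B4F9B3F8G8B


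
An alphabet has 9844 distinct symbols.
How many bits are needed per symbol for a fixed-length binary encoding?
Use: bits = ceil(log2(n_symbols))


log2(9844) = 13.265
Bracket: 2^13 = 8192 < 9844 <= 2^14 = 16384
So ceil(log2(9844)) = 14

bits = ceil(log2(9844)) = ceil(13.265) = 14 bits


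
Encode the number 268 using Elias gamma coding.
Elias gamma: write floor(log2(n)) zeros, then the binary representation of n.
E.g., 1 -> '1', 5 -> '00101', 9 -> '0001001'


num_bits = floor(log2(268)) + 1 = 9
leading_zeros = num_bits - 1 = 8
binary(268) = 100001100

Elias gamma(268) = '00000000' + '100001100' = 00000000100001100 (17 bits)


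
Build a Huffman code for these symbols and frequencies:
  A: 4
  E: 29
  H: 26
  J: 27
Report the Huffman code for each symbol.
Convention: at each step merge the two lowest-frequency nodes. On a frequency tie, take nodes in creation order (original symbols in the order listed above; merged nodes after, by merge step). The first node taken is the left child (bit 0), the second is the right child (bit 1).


Huffman tree construction:
Step 1: Merge A(4) + H(26) = 30
Step 2: Merge J(27) + E(29) = 56
Step 3: Merge (A+H)(30) + (J+E)(56) = 86
Read each symbol's code off the tree from the root (left child = 0, right child = 1).

Codes:
  A: 00 (length 2)
  E: 11 (length 2)
  H: 01 (length 2)
  J: 10 (length 2)
Average code length: 172/86 = 2.0000 bits/symbol


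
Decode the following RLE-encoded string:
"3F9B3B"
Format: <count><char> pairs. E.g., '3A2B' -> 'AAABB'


Expanding each <count><char> pair:
  3F -> 'FFF'
  9B -> 'BBBBBBBBB'
  3B -> 'BBB'

Decoded = FFFBBBBBBBBBBBB


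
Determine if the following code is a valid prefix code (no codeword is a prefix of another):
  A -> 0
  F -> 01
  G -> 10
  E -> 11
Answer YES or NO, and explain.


Checking each pair (does one codeword prefix another?):
  A='0' vs F='01': prefix -- VIOLATION

NO -- this is NOT a valid prefix code. A (0) is a prefix of F (01).


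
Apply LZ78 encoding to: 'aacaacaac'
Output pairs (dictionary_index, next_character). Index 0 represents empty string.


LZ78 encoding steps:
Dictionary: {0: ''}
Step 1: w='' (idx 0), next='a' -> output (0, 'a'), add 'a' as idx 1
Step 2: w='a' (idx 1), next='c' -> output (1, 'c'), add 'ac' as idx 2
Step 3: w='a' (idx 1), next='a' -> output (1, 'a'), add 'aa' as idx 3
Step 4: w='' (idx 0), next='c' -> output (0, 'c'), add 'c' as idx 4
Step 5: w='aa' (idx 3), next='c' -> output (3, 'c'), add 'aac' as idx 5


Encoded: [(0, 'a'), (1, 'c'), (1, 'a'), (0, 'c'), (3, 'c')]


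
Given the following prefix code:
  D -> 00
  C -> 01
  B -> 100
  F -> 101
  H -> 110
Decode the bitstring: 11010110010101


Decoding step by step:
Bits 110 -> H
Bits 101 -> F
Bits 100 -> B
Bits 101 -> F
Bits 01 -> C


Decoded message: HFBFC


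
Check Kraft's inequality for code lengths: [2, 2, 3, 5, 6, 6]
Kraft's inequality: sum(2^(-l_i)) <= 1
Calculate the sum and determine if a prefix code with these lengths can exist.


Sum = 2^(-2) + 2^(-2) + 2^(-3) + 2^(-5) + 2^(-6) + 2^(-6)
    = 0.25 + 0.25 + 0.125 + 0.03125 + 0.015625 + 0.015625
    = 44/64 = 0.6875
Since 0.6875 <= 1, Kraft's inequality IS satisfied.
A prefix code with these lengths CAN exist.

Kraft sum = 0.6875. Satisfied.


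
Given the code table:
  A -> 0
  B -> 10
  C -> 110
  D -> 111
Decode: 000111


Decoding:
0 -> A
0 -> A
0 -> A
111 -> D


Result: AAAD


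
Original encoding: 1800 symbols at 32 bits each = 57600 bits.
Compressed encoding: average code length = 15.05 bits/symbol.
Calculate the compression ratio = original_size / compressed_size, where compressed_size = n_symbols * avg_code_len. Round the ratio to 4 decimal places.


original_size = n_symbols * orig_bits = 1800 * 32 = 57600 bits
compressed_size = n_symbols * avg_code_len = 1800 * 15.05 = 27090.0 bits
ratio = original_size / compressed_size = 57600 / 27090.0 = 2.1262

Compression ratio = 2.1262


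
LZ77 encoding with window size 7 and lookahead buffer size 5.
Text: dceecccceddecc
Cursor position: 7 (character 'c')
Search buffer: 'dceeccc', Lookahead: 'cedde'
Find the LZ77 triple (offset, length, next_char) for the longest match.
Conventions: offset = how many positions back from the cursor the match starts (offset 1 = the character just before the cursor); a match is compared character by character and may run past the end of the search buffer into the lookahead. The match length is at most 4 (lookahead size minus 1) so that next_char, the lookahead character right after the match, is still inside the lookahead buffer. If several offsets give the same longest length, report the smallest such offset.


Try each offset into the search buffer:
  offset=1 (pos 6, char 'c'): match length 1
  offset=2 (pos 5, char 'c'): match length 1
  offset=3 (pos 4, char 'c'): match length 1
  offset=4 (pos 3, char 'e'): match length 0
  offset=5 (pos 2, char 'e'): match length 0
  offset=6 (pos 1, char 'c'): match length 2
  offset=7 (pos 0, char 'd'): match length 0
Longest match has length 2 at offset 6.
next_char = character at position 7 + 2 = 9 -> 'd'

Best match: offset=6, length=2 (matching 'ce' starting at position 1)
LZ77 triple: (6, 2, 'd')


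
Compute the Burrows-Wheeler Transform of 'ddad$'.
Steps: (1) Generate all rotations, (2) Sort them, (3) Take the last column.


Rotations (sorted):
  0: $ddad -> last char: d
  1: ad$dd -> last char: d
  2: d$dda -> last char: a
  3: dad$d -> last char: d
  4: ddad$ -> last char: $


BWT = ddad$


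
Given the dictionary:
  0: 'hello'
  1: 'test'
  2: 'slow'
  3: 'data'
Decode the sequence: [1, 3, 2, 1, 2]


Look up each index in the dictionary:
  1 -> 'test'
  3 -> 'data'
  2 -> 'slow'
  1 -> 'test'
  2 -> 'slow'

Decoded: "test data slow test slow"


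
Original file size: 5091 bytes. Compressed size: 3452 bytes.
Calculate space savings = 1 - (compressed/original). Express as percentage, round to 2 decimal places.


ratio = compressed/original = 3452/5091 = 0.678059
savings = 1 - ratio = 1 - 0.678059 = 0.321941
as a percentage: 0.321941 * 100 = 32.19%

Space savings = 1 - 3452/5091 = 32.19%


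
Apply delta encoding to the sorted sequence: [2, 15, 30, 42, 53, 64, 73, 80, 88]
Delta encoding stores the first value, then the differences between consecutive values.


First value: 2
Deltas:
  15 - 2 = 13
  30 - 15 = 15
  42 - 30 = 12
  53 - 42 = 11
  64 - 53 = 11
  73 - 64 = 9
  80 - 73 = 7
  88 - 80 = 8


Delta encoded: [2, 13, 15, 12, 11, 11, 9, 7, 8]


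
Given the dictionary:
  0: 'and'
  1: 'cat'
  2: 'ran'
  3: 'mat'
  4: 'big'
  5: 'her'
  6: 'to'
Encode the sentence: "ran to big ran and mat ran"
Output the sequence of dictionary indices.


Look up each word in the dictionary:
  'ran' -> 2
  'to' -> 6
  'big' -> 4
  'ran' -> 2
  'and' -> 0
  'mat' -> 3
  'ran' -> 2

Encoded: [2, 6, 4, 2, 0, 3, 2]


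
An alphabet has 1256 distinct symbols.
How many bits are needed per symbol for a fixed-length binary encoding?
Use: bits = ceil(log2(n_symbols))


log2(1256) = 10.2946
Bracket: 2^10 = 1024 < 1256 <= 2^11 = 2048
So ceil(log2(1256)) = 11

bits = ceil(log2(1256)) = ceil(10.2946) = 11 bits


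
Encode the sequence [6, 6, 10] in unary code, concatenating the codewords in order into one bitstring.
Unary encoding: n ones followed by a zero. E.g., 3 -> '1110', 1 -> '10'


Encode each number as n ones followed by a terminating 0:
  6 -> 1111110 (7 bits)
  6 -> 1111110 (7 bits)
  10 -> 11111111110 (11 bits)
Total length = 7 + 7 + 11 = 25 bits.

Unary([6, 6, 10]) = 1111110111111011111111110 (25 bits)


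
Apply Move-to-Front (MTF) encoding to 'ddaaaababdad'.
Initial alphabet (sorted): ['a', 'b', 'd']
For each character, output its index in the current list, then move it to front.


MTF encoding:
'd': index 2 in ['a', 'b', 'd'] -> ['d', 'a', 'b']
'd': index 0 in ['d', 'a', 'b'] -> ['d', 'a', 'b']
'a': index 1 in ['d', 'a', 'b'] -> ['a', 'd', 'b']
'a': index 0 in ['a', 'd', 'b'] -> ['a', 'd', 'b']
'a': index 0 in ['a', 'd', 'b'] -> ['a', 'd', 'b']
'a': index 0 in ['a', 'd', 'b'] -> ['a', 'd', 'b']
'b': index 2 in ['a', 'd', 'b'] -> ['b', 'a', 'd']
'a': index 1 in ['b', 'a', 'd'] -> ['a', 'b', 'd']
'b': index 1 in ['a', 'b', 'd'] -> ['b', 'a', 'd']
'd': index 2 in ['b', 'a', 'd'] -> ['d', 'b', 'a']
'a': index 2 in ['d', 'b', 'a'] -> ['a', 'd', 'b']
'd': index 1 in ['a', 'd', 'b'] -> ['d', 'a', 'b']


Output: [2, 0, 1, 0, 0, 0, 2, 1, 1, 2, 2, 1]


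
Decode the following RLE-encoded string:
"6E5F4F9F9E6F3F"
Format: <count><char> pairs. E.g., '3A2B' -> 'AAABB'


Expanding each <count><char> pair:
  6E -> 'EEEEEE'
  5F -> 'FFFFF'
  4F -> 'FFFF'
  9F -> 'FFFFFFFFF'
  9E -> 'EEEEEEEEE'
  6F -> 'FFFFFF'
  3F -> 'FFF'

Decoded = EEEEEEFFFFFFFFFFFFFFFFFFEEEEEEEEEFFFFFFFFF


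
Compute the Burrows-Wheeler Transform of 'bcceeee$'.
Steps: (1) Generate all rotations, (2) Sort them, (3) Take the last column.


Rotations (sorted):
  0: $bcceeee -> last char: e
  1: bcceeee$ -> last char: $
  2: cceeee$b -> last char: b
  3: ceeee$bc -> last char: c
  4: e$bcceee -> last char: e
  5: ee$bccee -> last char: e
  6: eee$bcce -> last char: e
  7: eeee$bcc -> last char: c


BWT = e$bceeec


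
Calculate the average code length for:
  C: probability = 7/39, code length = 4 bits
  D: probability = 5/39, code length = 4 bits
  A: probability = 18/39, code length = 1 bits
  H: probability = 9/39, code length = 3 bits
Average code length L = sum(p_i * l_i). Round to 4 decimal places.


Weighted contributions p_i * l_i:
  C: (7/39) * 4 = 28/39
  D: (5/39) * 4 = 20/39
  A: (18/39) * 1 = 18/39
  H: (9/39) * 3 = 27/39
Sum = (28 + 20 + 18 + 27)/39 = 93/39

L = 93/39 = 2.3846 bits/symbol


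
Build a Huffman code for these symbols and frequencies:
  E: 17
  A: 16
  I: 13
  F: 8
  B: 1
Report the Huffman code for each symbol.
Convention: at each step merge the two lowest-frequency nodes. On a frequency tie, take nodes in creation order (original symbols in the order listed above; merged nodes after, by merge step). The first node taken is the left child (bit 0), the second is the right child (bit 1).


Huffman tree construction:
Step 1: Merge B(1) + F(8) = 9
Step 2: Merge (B+F)(9) + I(13) = 22
Step 3: Merge A(16) + E(17) = 33
Step 4: Merge ((B+F)+I)(22) + (A+E)(33) = 55
Read each symbol's code off the tree from the root (left child = 0, right child = 1).

Codes:
  E: 11 (length 2)
  A: 10 (length 2)
  I: 01 (length 2)
  F: 001 (length 3)
  B: 000 (length 3)
Average code length: 119/55 = 2.1636 bits/symbol


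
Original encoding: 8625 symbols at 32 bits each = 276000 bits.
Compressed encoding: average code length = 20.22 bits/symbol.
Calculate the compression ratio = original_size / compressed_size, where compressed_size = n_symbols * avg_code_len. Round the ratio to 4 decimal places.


original_size = n_symbols * orig_bits = 8625 * 32 = 276000 bits
compressed_size = n_symbols * avg_code_len = 8625 * 20.22 = 174397.5 bits
ratio = original_size / compressed_size = 276000 / 174397.5 = 1.5826

Compression ratio = 1.5826


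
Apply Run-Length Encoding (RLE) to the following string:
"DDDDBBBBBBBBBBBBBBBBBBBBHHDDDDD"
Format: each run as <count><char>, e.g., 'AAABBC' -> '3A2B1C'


Scanning runs left to right:
  i=0: run of 'D' x 4 -> '4D'
  i=4: run of 'B' x 20 -> '20B'
  i=24: run of 'H' x 2 -> '2H'
  i=26: run of 'D' x 5 -> '5D'

RLE = 4D20B2H5D


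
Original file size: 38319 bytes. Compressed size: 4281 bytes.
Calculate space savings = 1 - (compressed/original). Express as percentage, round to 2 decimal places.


ratio = compressed/original = 4281/38319 = 0.11172
savings = 1 - ratio = 1 - 0.11172 = 0.88828
as a percentage: 0.88828 * 100 = 88.83%

Space savings = 1 - 4281/38319 = 88.83%


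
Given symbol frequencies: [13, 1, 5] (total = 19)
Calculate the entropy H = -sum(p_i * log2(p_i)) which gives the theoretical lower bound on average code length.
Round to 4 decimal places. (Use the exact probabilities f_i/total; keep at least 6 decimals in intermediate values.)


Per-symbol terms -p_i * log2(p_i) with p_i = f_i/19:
  p = 13/19 = 0.684211: log2(p) = -0.547488, -p*log2(p) = 0.374597
  p = 1/19 = 0.052632: log2(p) = -4.247928, -p*log2(p) = 0.223575
  p = 5/19 = 0.263158: log2(p) = -1.925999, -p*log2(p) = 0.506842
H = 0.374597 + 0.223575 + 0.506842 = 1.105014

H = 1.105 bits/symbol


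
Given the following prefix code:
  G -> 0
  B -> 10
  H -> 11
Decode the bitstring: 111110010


Decoding step by step:
Bits 11 -> H
Bits 11 -> H
Bits 10 -> B
Bits 0 -> G
Bits 10 -> B


Decoded message: HHBGB


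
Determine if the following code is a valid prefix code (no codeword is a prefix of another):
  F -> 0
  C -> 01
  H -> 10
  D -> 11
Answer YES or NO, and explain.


Checking each pair (does one codeword prefix another?):
  F='0' vs C='01': prefix -- VIOLATION

NO -- this is NOT a valid prefix code. F (0) is a prefix of C (01).


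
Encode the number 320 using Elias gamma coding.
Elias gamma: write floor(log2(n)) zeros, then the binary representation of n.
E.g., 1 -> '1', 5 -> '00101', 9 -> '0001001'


num_bits = floor(log2(320)) + 1 = 9
leading_zeros = num_bits - 1 = 8
binary(320) = 101000000

Elias gamma(320) = '00000000' + '101000000' = 00000000101000000 (17 bits)


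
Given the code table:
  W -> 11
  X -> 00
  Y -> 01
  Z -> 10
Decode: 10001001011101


Decoding:
10 -> Z
00 -> X
10 -> Z
01 -> Y
01 -> Y
11 -> W
01 -> Y


Result: ZXZYYWY


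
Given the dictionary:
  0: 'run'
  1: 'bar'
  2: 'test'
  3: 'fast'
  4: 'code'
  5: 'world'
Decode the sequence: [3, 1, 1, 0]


Look up each index in the dictionary:
  3 -> 'fast'
  1 -> 'bar'
  1 -> 'bar'
  0 -> 'run'

Decoded: "fast bar bar run"


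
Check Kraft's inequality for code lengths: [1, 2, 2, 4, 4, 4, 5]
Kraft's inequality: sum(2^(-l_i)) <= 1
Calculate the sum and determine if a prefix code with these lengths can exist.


Sum = 2^(-1) + 2^(-2) + 2^(-2) + 2^(-4) + 2^(-4) + 2^(-4) + 2^(-5)
    = 0.5 + 0.25 + 0.25 + 0.0625 + 0.0625 + 0.0625 + 0.03125
    = 39/32 = 1.21875
Since 1.21875 > 1, Kraft's inequality is NOT satisfied.
A prefix code with these lengths CANNOT exist.

Kraft sum = 1.21875. Not satisfied.


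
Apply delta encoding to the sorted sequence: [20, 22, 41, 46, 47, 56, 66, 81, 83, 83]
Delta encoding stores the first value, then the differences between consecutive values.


First value: 20
Deltas:
  22 - 20 = 2
  41 - 22 = 19
  46 - 41 = 5
  47 - 46 = 1
  56 - 47 = 9
  66 - 56 = 10
  81 - 66 = 15
  83 - 81 = 2
  83 - 83 = 0


Delta encoded: [20, 2, 19, 5, 1, 9, 10, 15, 2, 0]


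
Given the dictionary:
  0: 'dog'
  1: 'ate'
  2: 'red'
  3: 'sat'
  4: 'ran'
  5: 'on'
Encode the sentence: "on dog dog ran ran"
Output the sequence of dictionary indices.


Look up each word in the dictionary:
  'on' -> 5
  'dog' -> 0
  'dog' -> 0
  'ran' -> 4
  'ran' -> 4

Encoded: [5, 0, 0, 4, 4]


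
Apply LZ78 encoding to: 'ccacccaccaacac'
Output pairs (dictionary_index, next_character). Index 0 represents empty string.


LZ78 encoding steps:
Dictionary: {0: ''}
Step 1: w='' (idx 0), next='c' -> output (0, 'c'), add 'c' as idx 1
Step 2: w='c' (idx 1), next='a' -> output (1, 'a'), add 'ca' as idx 2
Step 3: w='c' (idx 1), next='c' -> output (1, 'c'), add 'cc' as idx 3
Step 4: w='ca' (idx 2), next='c' -> output (2, 'c'), add 'cac' as idx 4
Step 5: w='ca' (idx 2), next='a' -> output (2, 'a'), add 'caa' as idx 5
Step 6: w='cac' (idx 4), end of input -> output (4, '')


Encoded: [(0, 'c'), (1, 'a'), (1, 'c'), (2, 'c'), (2, 'a'), (4, '')]


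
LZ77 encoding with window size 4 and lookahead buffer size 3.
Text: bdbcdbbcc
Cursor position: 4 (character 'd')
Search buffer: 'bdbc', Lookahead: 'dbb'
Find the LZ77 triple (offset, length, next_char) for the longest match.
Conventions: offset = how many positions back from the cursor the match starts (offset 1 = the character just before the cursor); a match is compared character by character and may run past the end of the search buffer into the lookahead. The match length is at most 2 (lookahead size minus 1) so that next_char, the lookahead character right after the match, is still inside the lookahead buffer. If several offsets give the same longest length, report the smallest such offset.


Try each offset into the search buffer:
  offset=1 (pos 3, char 'c'): match length 0
  offset=2 (pos 2, char 'b'): match length 0
  offset=3 (pos 1, char 'd'): match length 2
  offset=4 (pos 0, char 'b'): match length 0
Longest match has length 2 at offset 3.
next_char = character at position 4 + 2 = 6 -> 'b'

Best match: offset=3, length=2 (matching 'db' starting at position 1)
LZ77 triple: (3, 2, 'b')


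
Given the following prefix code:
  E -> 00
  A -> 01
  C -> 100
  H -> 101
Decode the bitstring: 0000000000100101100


Decoding step by step:
Bits 00 -> E
Bits 00 -> E
Bits 00 -> E
Bits 00 -> E
Bits 00 -> E
Bits 100 -> C
Bits 101 -> H
Bits 100 -> C


Decoded message: EEEEECHC
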